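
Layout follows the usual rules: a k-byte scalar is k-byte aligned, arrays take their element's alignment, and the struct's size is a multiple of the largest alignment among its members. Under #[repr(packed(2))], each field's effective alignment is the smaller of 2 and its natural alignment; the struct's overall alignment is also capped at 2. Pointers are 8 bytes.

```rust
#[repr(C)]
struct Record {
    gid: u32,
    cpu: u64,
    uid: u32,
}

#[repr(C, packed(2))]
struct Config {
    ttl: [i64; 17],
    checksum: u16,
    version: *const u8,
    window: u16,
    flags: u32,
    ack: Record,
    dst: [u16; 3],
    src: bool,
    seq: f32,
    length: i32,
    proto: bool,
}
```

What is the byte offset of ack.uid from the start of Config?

Record: gid at 0 (size 4, align 4) → ends 4; pad 4 to align 8 for cpu; cpu at 8 (size 8, align 8) → ends 16; uid at 16 (size 4, align 4) → ends 20; tail pad 4 to reach multiple of 8; total 24 bytes, alignment 8
ttl at 0 (size 136, align 2) → ends 136
checksum at 136 (size 2, align 2) → ends 138
version at 138 (size 8, align 2) → ends 146
window at 146 (size 2, align 2) → ends 148
flags at 148 (size 4, align 2) → ends 152
ack at 152 (size 24, align 2) → ends 176
within Record: uid at 16
152 + 16 = 168

168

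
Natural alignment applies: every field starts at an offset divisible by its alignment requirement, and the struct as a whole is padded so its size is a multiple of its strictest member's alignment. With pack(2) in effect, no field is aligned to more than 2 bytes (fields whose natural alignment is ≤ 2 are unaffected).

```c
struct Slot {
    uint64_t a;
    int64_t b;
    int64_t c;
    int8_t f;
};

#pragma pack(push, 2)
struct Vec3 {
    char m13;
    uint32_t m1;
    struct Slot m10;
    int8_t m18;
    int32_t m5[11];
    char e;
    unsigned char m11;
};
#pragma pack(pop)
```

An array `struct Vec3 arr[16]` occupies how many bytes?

1376

Slot: a at 0 (size 8, align 8) → ends 8; b at 8 (size 8, align 8) → ends 16; c at 16 (size 8, align 8) → ends 24; f at 24 (size 1, align 1) → ends 25; tail pad 7 to reach multiple of 8; total 32 bytes, alignment 8
m13 at 0 (size 1, align 1) → ends 1
pad 1 to align 2 for m1
m1 at 2 (size 4, align 2) → ends 6
m10 at 6 (size 32, align 2) → ends 38
m18 at 38 (size 1, align 1) → ends 39
pad 1 to align 2 for m5
m5 at 40 (size 44, align 2) → ends 84
e at 84 (size 1, align 1) → ends 85
m11 at 85 (size 1, align 1) → ends 86
total 86 bytes, alignment 2
array of 16: 16 × 86 = 1376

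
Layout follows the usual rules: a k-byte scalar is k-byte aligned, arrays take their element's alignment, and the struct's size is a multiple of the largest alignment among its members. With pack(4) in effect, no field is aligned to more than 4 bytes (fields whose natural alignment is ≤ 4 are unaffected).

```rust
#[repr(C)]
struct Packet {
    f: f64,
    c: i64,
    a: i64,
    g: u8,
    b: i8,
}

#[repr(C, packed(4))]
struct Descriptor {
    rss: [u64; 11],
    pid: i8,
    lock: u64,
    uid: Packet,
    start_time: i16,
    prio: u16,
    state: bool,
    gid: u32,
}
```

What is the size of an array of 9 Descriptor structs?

Packet: f at 0 (size 8, align 8) → ends 8; c at 8 (size 8, align 8) → ends 16; a at 16 (size 8, align 8) → ends 24; g at 24 (size 1, align 1) → ends 25; b at 25 (size 1, align 1) → ends 26; tail pad 6 to reach multiple of 8; total 32 bytes, alignment 8
rss at 0 (size 88, align 4) → ends 88
pid at 88 (size 1, align 1) → ends 89
pad 3 to align 4 for lock
lock at 92 (size 8, align 4) → ends 100
uid at 100 (size 32, align 4) → ends 132
start_time at 132 (size 2, align 2) → ends 134
prio at 134 (size 2, align 2) → ends 136
state at 136 (size 1, align 1) → ends 137
pad 3 to align 4 for gid
gid at 140 (size 4, align 4) → ends 144
total 144 bytes, alignment 4
array of 9: 9 × 144 = 1296

1296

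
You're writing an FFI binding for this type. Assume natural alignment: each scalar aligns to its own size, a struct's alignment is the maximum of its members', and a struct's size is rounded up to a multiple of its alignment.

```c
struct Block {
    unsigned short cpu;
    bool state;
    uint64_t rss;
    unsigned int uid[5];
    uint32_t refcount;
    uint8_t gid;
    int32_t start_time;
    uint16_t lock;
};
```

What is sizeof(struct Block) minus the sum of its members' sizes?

14

@0: cpu [2B, align 2] → 2
@2: state [1B, align 1] → 3
+5 pad (align 8)
@8: rss [8B, align 8] → 16
@16: uid [20B, align 4] → 36
@36: refcount [4B, align 4] → 40
@40: gid [1B, align 1] → 41
+3 pad (align 4)
@44: start_time [4B, align 4] → 48
@48: lock [2B, align 2] → 50
+6 tail pad (align 8)
size 56, align 8
data bytes 42, size 56 → padding 14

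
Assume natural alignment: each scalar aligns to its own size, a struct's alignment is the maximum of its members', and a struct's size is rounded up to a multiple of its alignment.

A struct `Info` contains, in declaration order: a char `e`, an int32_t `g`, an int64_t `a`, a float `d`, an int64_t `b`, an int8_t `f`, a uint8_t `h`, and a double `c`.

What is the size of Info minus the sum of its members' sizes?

13

e at 0 (size 1, align 1) → ends 1
pad 3 to align 4 for g
g at 4 (size 4, align 4) → ends 8
a at 8 (size 8, align 8) → ends 16
d at 16 (size 4, align 4) → ends 20
pad 4 to align 8 for b
b at 24 (size 8, align 8) → ends 32
f at 32 (size 1, align 1) → ends 33
h at 33 (size 1, align 1) → ends 34
pad 6 to align 8 for c
c at 40 (size 8, align 8) → ends 48
total 48 bytes, alignment 8
data bytes 35, size 48 → padding 13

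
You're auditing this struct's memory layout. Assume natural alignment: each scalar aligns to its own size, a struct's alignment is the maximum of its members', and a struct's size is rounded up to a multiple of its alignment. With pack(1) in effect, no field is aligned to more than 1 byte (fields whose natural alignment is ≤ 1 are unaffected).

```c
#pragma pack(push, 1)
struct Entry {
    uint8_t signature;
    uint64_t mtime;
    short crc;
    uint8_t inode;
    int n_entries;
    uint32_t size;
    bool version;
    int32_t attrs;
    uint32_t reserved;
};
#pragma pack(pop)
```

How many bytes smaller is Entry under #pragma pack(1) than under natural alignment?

natural layout:
  signature at 0 (size 1, align 1) → ends 1
  pad 7 to align 8 for mtime
  mtime at 8 (size 8, align 8) → ends 16
  crc at 16 (size 2, align 2) → ends 18
  inode at 18 (size 1, align 1) → ends 19
  pad 1 to align 4 for n_entries
  n_entries at 20 (size 4, align 4) → ends 24
  size at 24 (size 4, align 4) → ends 28
  version at 28 (size 1, align 1) → ends 29
  pad 3 to align 4 for attrs
  attrs at 32 (size 4, align 4) → ends 36
  reserved at 36 (size 4, align 4) → ends 40
  total 40 bytes, alignment 8
packed(1) layout:
  signature at 0 (size 1, align 1) → ends 1
  mtime at 1 (size 8, align 1) → ends 9
  crc at 9 (size 2, align 1) → ends 11
  inode at 11 (size 1, align 1) → ends 12
  n_entries at 12 (size 4, align 1) → ends 16
  size at 16 (size 4, align 1) → ends 20
  version at 20 (size 1, align 1) → ends 21
  attrs at 21 (size 4, align 1) → ends 25
  reserved at 25 (size 4, align 1) → ends 29
  total 29 bytes, alignment 1
40 − 29 = 11

11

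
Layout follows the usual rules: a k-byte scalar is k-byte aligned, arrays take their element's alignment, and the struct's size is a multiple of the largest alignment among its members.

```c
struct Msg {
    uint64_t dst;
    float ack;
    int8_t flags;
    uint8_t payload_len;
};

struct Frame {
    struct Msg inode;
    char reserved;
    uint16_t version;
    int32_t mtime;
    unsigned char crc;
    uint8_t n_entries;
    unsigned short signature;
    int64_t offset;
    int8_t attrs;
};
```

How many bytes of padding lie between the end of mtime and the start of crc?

Msg: 0..8  dst  (8B, 8-aligned); 8..12  ack  (4B, 4-aligned); 12..13  flags  (1B, 1-aligned); 13..14  payload_len  (1B, 1-aligned); 14..16  -- tail padding (2B); sizeof = 16, alignof = 8
0..16  inode  (16B, 8-aligned)
16..17  reserved  (1B, 1-aligned)
17..18  -- padding (1B)
18..20  version  (2B, 2-aligned)
20..24  mtime  (4B, 4-aligned)
24..25  crc  (1B, 1-aligned)

0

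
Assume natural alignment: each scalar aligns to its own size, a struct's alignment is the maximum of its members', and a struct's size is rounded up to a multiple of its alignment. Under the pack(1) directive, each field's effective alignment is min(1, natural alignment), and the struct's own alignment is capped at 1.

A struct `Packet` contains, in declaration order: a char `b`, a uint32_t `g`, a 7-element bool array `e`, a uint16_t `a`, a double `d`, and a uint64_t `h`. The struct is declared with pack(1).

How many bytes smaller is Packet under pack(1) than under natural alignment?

natural layout:
  0..1  b  (1B, 1-aligned)
  1..4  -- padding (3B)
  4..8  g  (4B, 4-aligned)
  8..15  e  (7B, 1-aligned)
  15..16  -- padding (1B)
  16..18  a  (2B, 2-aligned)
  18..24  -- padding (6B)
  24..32  d  (8B, 8-aligned)
  32..40  h  (8B, 8-aligned)
  sizeof = 40, alignof = 8
packed(1) layout:
  0..1  b  (1B, 1-aligned)
  1..5  g  (4B, 1-aligned)
  5..12  e  (7B, 1-aligned)
  12..14  a  (2B, 1-aligned)
  14..22  d  (8B, 1-aligned)
  22..30  h  (8B, 1-aligned)
  sizeof = 30, alignof = 1
40 − 30 = 10

10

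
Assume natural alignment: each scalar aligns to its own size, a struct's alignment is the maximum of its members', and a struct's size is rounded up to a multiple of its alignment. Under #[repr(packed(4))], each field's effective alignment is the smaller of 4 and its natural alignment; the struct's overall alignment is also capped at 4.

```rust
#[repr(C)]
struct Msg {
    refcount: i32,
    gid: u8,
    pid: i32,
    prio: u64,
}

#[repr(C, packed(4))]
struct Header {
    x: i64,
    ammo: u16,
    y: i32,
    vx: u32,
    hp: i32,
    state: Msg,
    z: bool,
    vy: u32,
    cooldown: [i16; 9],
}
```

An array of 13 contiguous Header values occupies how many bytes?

Msg: 0..4  refcount  (4B, 4-aligned); 4..5  gid  (1B, 1-aligned); 5..8  -- padding (3B); 8..12  pid  (4B, 4-aligned); 12..16  -- padding (4B); 16..24  prio  (8B, 8-aligned); sizeof = 24, alignof = 8
0..8  x  (8B, 4-aligned)
8..10  ammo  (2B, 2-aligned)
10..12  -- padding (2B)
12..16  y  (4B, 4-aligned)
16..20  vx  (4B, 4-aligned)
20..24  hp  (4B, 4-aligned)
24..48  state  (24B, 4-aligned)
48..49  z  (1B, 1-aligned)
49..52  -- padding (3B)
52..56  vy  (4B, 4-aligned)
56..74  cooldown  (18B, 2-aligned)
74..76  -- tail padding (2B)
sizeof = 76, alignof = 4
array of 13: 13 × 76 = 988

988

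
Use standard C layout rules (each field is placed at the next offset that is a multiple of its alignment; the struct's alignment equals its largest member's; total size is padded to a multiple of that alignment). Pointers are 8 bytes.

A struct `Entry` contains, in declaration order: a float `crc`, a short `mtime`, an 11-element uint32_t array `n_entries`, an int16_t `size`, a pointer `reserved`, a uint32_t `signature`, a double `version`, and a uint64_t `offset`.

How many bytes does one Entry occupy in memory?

88

@0: crc [4B, align 4] → 4
@4: mtime [2B, align 2] → 6
+2 pad (align 4)
@8: n_entries [44B, align 4] → 52
@52: size [2B, align 2] → 54
+2 pad (align 8)
@56: reserved [8B, align 8] → 64
@64: signature [4B, align 4] → 68
+4 pad (align 8)
@72: version [8B, align 8] → 80
@80: offset [8B, align 8] → 88
size 88, align 8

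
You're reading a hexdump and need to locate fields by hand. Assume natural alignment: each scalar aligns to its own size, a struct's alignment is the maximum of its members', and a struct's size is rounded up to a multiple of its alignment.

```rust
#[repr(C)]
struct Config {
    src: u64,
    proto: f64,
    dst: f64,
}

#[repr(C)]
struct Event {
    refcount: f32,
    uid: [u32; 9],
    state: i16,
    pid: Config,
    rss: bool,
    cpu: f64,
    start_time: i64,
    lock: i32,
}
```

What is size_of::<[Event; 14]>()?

Config: 0..8  src  (8B, 8-aligned); 8..16  proto  (8B, 8-aligned); 16..24  dst  (8B, 8-aligned); sizeof = 24, alignof = 8
0..4  refcount  (4B, 4-aligned)
4..40  uid  (36B, 4-aligned)
40..42  state  (2B, 2-aligned)
42..48  -- padding (6B)
48..72  pid  (24B, 8-aligned)
72..73  rss  (1B, 1-aligned)
73..80  -- padding (7B)
80..88  cpu  (8B, 8-aligned)
88..96  start_time  (8B, 8-aligned)
96..100  lock  (4B, 4-aligned)
100..104  -- tail padding (4B)
sizeof = 104, alignof = 8
array of 14: 14 × 104 = 1456

1456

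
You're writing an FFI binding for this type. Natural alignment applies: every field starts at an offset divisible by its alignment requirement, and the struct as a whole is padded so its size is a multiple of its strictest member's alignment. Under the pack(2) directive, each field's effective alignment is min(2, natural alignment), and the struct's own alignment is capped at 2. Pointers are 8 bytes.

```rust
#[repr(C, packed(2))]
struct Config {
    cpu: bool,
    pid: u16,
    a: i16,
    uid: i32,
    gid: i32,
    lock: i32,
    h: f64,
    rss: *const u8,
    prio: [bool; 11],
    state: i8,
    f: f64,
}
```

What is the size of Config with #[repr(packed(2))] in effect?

cpu at 0 (size 1, align 1) → ends 1
pad 1 to align 2 for pid
pid at 2 (size 2, align 2) → ends 4
a at 4 (size 2, align 2) → ends 6
uid at 6 (size 4, align 2) → ends 10
gid at 10 (size 4, align 2) → ends 14
lock at 14 (size 4, align 2) → ends 18
h at 18 (size 8, align 2) → ends 26
rss at 26 (size 8, align 2) → ends 34
prio at 34 (size 11, align 1) → ends 45
state at 45 (size 1, align 1) → ends 46
f at 46 (size 8, align 2) → ends 54
total 54 bytes, alignment 2

54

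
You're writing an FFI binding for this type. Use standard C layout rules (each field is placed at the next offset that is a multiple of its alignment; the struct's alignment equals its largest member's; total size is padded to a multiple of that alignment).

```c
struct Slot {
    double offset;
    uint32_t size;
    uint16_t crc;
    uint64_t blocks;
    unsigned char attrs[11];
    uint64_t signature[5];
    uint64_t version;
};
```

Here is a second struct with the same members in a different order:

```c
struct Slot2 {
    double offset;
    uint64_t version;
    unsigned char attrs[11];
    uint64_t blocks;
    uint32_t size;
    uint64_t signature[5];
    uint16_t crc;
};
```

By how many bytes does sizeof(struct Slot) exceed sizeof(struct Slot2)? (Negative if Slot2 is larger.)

@0: offset [8B, align 8] → 8
@8: size [4B, align 4] → 12
@12: crc [2B, align 2] → 14
+2 pad (align 8)
@16: blocks [8B, align 8] → 24
@24: attrs [11B, align 1] → 35
+5 pad (align 8)
@40: signature [40B, align 8] → 80
@80: version [8B, align 8] → 88
size 88, align 8
— Slot2 —
@0: offset [8B, align 8] → 8
@8: version [8B, align 8] → 16
@16: attrs [11B, align 1] → 27
+5 pad (align 8)
@32: blocks [8B, align 8] → 40
@40: size [4B, align 4] → 44
+4 pad (align 8)
@48: signature [40B, align 8] → 88
@88: crc [2B, align 2] → 90
+6 tail pad (align 8)
size 96, align 8
88 − 96 = -8

-8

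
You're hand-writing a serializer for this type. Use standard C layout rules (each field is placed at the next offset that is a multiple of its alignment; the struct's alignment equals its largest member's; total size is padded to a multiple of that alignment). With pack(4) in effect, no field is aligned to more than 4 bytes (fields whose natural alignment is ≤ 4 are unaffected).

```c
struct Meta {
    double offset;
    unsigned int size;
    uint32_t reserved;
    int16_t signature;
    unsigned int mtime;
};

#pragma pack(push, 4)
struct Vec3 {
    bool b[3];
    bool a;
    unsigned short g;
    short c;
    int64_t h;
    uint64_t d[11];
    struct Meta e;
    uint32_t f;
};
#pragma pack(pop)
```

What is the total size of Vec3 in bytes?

Meta: offset at 0 (size 8, align 8) → ends 8; size at 8 (size 4, align 4) → ends 12; reserved at 12 (size 4, align 4) → ends 16; signature at 16 (size 2, align 2) → ends 18; pad 2 to align 4 for mtime; mtime at 20 (size 4, align 4) → ends 24; total 24 bytes, alignment 8
b at 0 (size 3, align 1) → ends 3
a at 3 (size 1, align 1) → ends 4
g at 4 (size 2, align 2) → ends 6
c at 6 (size 2, align 2) → ends 8
h at 8 (size 8, align 4) → ends 16
d at 16 (size 88, align 4) → ends 104
e at 104 (size 24, align 4) → ends 128
f at 128 (size 4, align 4) → ends 132
total 132 bytes, alignment 4

132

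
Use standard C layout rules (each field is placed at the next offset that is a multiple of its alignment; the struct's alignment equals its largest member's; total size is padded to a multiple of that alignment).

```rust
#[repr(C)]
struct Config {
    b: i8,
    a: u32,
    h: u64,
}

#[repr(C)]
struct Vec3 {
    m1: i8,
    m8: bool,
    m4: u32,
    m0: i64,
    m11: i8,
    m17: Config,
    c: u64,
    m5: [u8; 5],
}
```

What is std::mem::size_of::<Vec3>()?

Config: 0..1  b  (1B, 1-aligned); 1..4  -- padding (3B); 4..8  a  (4B, 4-aligned); 8..16  h  (8B, 8-aligned); sizeof = 16, alignof = 8
0..1  m1  (1B, 1-aligned)
1..2  m8  (1B, 1-aligned)
2..4  -- padding (2B)
4..8  m4  (4B, 4-aligned)
8..16  m0  (8B, 8-aligned)
16..17  m11  (1B, 1-aligned)
17..24  -- padding (7B)
24..40  m17  (16B, 8-aligned)
40..48  c  (8B, 8-aligned)
48..53  m5  (5B, 1-aligned)
53..56  -- tail padding (3B)
sizeof = 56, alignof = 8

56 bytes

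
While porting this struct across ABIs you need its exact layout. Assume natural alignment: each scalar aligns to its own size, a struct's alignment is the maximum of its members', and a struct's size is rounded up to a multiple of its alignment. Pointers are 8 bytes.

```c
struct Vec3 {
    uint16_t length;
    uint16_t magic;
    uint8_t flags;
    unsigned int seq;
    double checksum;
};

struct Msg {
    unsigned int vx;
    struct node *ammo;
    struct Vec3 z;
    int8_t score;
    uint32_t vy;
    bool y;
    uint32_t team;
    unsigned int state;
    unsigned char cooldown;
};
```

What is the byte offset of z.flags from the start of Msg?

Vec3: length at 0 (size 2, align 2) → ends 2; magic at 2 (size 2, align 2) → ends 4; flags at 4 (size 1, align 1) → ends 5; pad 3 to align 4 for seq; seq at 8 (size 4, align 4) → ends 12; pad 4 to align 8 for checksum; checksum at 16 (size 8, align 8) → ends 24; total 24 bytes, alignment 8
vx at 0 (size 4, align 4) → ends 4
pad 4 to align 8 for ammo
ammo at 8 (size 8, align 8) → ends 16
z at 16 (size 24, align 8) → ends 40
within Vec3: flags at 4
16 + 4 = 20

20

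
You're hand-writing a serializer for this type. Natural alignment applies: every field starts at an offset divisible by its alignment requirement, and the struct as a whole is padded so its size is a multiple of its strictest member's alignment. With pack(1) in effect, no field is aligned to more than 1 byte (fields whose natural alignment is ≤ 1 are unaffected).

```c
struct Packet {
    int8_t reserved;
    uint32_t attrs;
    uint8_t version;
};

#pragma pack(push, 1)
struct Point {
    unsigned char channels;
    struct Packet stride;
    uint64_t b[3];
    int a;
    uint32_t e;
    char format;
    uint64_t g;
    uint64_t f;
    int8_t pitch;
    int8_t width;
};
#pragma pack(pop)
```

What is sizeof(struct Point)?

64 bytes

Packet: @0: reserved [1B, align 1] → 1; +3 pad (align 4); @4: attrs [4B, align 4] → 8; @8: version [1B, align 1] → 9; +3 tail pad (align 4); size 12, align 4
@0: channels [1B, align 1] → 1
@1: stride [12B, align 1] → 13
@13: b [24B, align 1] → 37
@37: a [4B, align 1] → 41
@41: e [4B, align 1] → 45
@45: format [1B, align 1] → 46
@46: g [8B, align 1] → 54
@54: f [8B, align 1] → 62
@62: pitch [1B, align 1] → 63
@63: width [1B, align 1] → 64
size 64, align 1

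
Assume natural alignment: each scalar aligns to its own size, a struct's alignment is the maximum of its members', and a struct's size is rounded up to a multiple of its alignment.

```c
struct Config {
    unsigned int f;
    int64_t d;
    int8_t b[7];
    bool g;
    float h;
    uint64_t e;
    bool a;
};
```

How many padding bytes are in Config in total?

0..4  f  (4B, 4-aligned)
4..8  -- padding (4B)
8..16  d  (8B, 8-aligned)
16..23  b  (7B, 1-aligned)
23..24  g  (1B, 1-aligned)
24..28  h  (4B, 4-aligned)
28..32  -- padding (4B)
32..40  e  (8B, 8-aligned)
40..41  a  (1B, 1-aligned)
41..48  -- tail padding (7B)
sizeof = 48, alignof = 8
data bytes 33, size 48 → padding 15

15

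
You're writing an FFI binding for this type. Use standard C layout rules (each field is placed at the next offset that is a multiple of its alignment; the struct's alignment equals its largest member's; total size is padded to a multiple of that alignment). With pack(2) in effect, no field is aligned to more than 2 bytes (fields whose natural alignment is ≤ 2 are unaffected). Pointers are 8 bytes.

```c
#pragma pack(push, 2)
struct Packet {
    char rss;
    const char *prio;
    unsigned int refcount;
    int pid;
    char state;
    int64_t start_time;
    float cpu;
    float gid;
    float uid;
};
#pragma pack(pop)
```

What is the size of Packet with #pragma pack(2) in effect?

0..1  rss  (1B, 1-aligned)
1..2  -- padding (1B)
2..10  prio  (8B, 2-aligned)
10..14  refcount  (4B, 2-aligned)
14..18  pid  (4B, 2-aligned)
18..19  state  (1B, 1-aligned)
19..20  -- padding (1B)
20..28  start_time  (8B, 2-aligned)
28..32  cpu  (4B, 2-aligned)
32..36  gid  (4B, 2-aligned)
36..40  uid  (4B, 2-aligned)
sizeof = 40, alignof = 2

40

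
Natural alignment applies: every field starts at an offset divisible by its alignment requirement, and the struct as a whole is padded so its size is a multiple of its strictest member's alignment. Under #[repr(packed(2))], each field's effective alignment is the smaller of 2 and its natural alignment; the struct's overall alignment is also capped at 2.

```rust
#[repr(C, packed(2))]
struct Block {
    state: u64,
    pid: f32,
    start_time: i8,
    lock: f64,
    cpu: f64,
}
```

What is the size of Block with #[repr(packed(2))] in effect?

30

state at 0 (size 8, align 2) → ends 8
pid at 8 (size 4, align 2) → ends 12
start_time at 12 (size 1, align 1) → ends 13
pad 1 to align 2 for lock
lock at 14 (size 8, align 2) → ends 22
cpu at 22 (size 8, align 2) → ends 30
total 30 bytes, alignment 2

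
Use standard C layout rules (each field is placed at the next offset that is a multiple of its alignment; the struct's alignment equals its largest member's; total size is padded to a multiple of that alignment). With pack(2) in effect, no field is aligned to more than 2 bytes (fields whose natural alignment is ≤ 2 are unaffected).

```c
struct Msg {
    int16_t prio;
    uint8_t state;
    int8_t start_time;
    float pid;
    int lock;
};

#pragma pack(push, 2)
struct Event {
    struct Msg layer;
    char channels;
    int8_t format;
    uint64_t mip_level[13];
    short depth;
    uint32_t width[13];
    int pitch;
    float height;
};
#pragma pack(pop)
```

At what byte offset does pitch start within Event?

172

Msg: @0: prio [2B, align 2] → 2; @2: state [1B, align 1] → 3; @3: start_time [1B, align 1] → 4; @4: pid [4B, align 4] → 8; @8: lock [4B, align 4] → 12; size 12, align 4
@0: layer [12B, align 2] → 12
@12: channels [1B, align 1] → 13
@13: format [1B, align 1] → 14
@14: mip_level [104B, align 2] → 118
@118: depth [2B, align 2] → 120
@120: width [52B, align 2] → 172
@172: pitch [4B, align 2] → 176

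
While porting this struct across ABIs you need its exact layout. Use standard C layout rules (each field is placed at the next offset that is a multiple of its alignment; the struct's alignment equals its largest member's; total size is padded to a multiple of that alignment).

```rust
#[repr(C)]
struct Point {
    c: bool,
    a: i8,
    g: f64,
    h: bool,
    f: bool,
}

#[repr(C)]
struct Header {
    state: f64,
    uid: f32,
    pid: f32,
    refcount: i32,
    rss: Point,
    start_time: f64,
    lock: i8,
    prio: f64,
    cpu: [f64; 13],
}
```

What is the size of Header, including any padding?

176 bytes

Point: c at 0 (size 1, align 1) → ends 1; a at 1 (size 1, align 1) → ends 2; pad 6 to align 8 for g; g at 8 (size 8, align 8) → ends 16; h at 16 (size 1, align 1) → ends 17; f at 17 (size 1, align 1) → ends 18; tail pad 6 to reach multiple of 8; total 24 bytes, alignment 8
state at 0 (size 8, align 8) → ends 8
uid at 8 (size 4, align 4) → ends 12
pid at 12 (size 4, align 4) → ends 16
refcount at 16 (size 4, align 4) → ends 20
pad 4 to align 8 for rss
rss at 24 (size 24, align 8) → ends 48
start_time at 48 (size 8, align 8) → ends 56
lock at 56 (size 1, align 1) → ends 57
pad 7 to align 8 for prio
prio at 64 (size 8, align 8) → ends 72
cpu at 72 (size 104, align 8) → ends 176
total 176 bytes, alignment 8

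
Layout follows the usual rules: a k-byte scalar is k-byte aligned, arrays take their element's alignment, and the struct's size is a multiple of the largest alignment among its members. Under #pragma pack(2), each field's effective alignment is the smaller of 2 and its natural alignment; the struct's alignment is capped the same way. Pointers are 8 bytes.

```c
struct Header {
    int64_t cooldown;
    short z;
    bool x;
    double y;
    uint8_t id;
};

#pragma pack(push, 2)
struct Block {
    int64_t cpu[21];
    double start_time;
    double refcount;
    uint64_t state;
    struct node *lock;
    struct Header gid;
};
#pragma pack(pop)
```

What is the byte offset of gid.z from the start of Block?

208

Header: 0..8  cooldown  (8B, 8-aligned); 8..10  z  (2B, 2-aligned); 10..11  x  (1B, 1-aligned); 11..16  -- padding (5B); 16..24  y  (8B, 8-aligned); 24..25  id  (1B, 1-aligned); 25..32  -- tail padding (7B); sizeof = 32, alignof = 8
0..168  cpu  (168B, 2-aligned)
168..176  start_time  (8B, 2-aligned)
176..184  refcount  (8B, 2-aligned)
184..192  state  (8B, 2-aligned)
192..200  lock  (8B, 2-aligned)
200..232  gid  (32B, 2-aligned)
within Header: z at 8
200 + 8 = 208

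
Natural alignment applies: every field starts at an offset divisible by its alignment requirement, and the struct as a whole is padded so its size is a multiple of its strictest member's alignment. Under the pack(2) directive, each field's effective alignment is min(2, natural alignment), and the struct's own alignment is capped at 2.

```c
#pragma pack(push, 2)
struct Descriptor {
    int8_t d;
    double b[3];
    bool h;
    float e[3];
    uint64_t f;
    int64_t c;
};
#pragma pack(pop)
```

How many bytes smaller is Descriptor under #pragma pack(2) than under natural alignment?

8

natural layout:
  0..1  d  (1B, 1-aligned)
  1..8  -- padding (7B)
  8..32  b  (24B, 8-aligned)
  32..33  h  (1B, 1-aligned)
  33..36  -- padding (3B)
  36..48  e  (12B, 4-aligned)
  48..56  f  (8B, 8-aligned)
  56..64  c  (8B, 8-aligned)
  sizeof = 64, alignof = 8
packed(2) layout:
  0..1  d  (1B, 1-aligned)
  1..2  -- padding (1B)
  2..26  b  (24B, 2-aligned)
  26..27  h  (1B, 1-aligned)
  27..28  -- padding (1B)
  28..40  e  (12B, 2-aligned)
  40..48  f  (8B, 2-aligned)
  48..56  c  (8B, 2-aligned)
  sizeof = 56, alignof = 2
64 − 56 = 8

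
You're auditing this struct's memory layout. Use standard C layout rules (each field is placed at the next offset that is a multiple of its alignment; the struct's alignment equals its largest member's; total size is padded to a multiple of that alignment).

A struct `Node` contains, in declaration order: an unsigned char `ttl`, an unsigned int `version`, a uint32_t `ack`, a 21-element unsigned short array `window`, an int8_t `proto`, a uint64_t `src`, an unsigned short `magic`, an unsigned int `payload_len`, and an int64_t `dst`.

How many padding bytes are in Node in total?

@0: ttl [1B, align 1] → 1
+3 pad (align 4)
@4: version [4B, align 4] → 8
@8: ack [4B, align 4] → 12
@12: window [42B, align 2] → 54
@54: proto [1B, align 1] → 55
+1 pad (align 8)
@56: src [8B, align 8] → 64
@64: magic [2B, align 2] → 66
+2 pad (align 4)
@68: payload_len [4B, align 4] → 72
@72: dst [8B, align 8] → 80
size 80, align 8
data bytes 74, size 80 → padding 6

6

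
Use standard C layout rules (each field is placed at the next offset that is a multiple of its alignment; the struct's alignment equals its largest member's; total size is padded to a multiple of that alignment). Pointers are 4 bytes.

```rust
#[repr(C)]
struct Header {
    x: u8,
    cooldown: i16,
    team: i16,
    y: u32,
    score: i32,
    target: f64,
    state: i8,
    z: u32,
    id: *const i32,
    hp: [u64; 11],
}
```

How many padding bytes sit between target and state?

@0: x [1B, align 1] → 1
+1 pad (align 2)
@2: cooldown [2B, align 2] → 4
@4: team [2B, align 2] → 6
+2 pad (align 4)
@8: y [4B, align 4] → 12
@12: score [4B, align 4] → 16
@16: target [8B, align 8] → 24
@24: state [1B, align 1] → 25

0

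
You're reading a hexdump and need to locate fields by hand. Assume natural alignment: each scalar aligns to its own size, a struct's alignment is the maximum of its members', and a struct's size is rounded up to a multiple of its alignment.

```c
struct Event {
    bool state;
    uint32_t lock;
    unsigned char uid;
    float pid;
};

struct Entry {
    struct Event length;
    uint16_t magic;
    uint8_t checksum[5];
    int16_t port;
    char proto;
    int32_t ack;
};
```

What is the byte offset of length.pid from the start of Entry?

Event: state at 0 (size 1, align 1) → ends 1; pad 3 to align 4 for lock; lock at 4 (size 4, align 4) → ends 8; uid at 8 (size 1, align 1) → ends 9; pad 3 to align 4 for pid; pid at 12 (size 4, align 4) → ends 16; total 16 bytes, alignment 4
length at 0 (size 16, align 4) → ends 16
within Event: pid at 12
0 + 12 = 12

12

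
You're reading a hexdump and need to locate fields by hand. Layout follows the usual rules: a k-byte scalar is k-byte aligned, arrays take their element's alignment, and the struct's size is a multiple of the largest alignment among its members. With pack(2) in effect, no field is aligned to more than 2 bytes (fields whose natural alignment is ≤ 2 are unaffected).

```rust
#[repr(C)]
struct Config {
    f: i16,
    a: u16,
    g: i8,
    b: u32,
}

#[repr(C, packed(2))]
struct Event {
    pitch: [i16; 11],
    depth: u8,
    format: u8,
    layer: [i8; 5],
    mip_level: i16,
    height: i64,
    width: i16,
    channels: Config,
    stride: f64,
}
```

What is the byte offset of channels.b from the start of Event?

Config: f at 0 (size 2, align 2) → ends 2; a at 2 (size 2, align 2) → ends 4; g at 4 (size 1, align 1) → ends 5; pad 3 to align 4 for b; b at 8 (size 4, align 4) → ends 12; total 12 bytes, alignment 4
pitch at 0 (size 22, align 2) → ends 22
depth at 22 (size 1, align 1) → ends 23
format at 23 (size 1, align 1) → ends 24
layer at 24 (size 5, align 1) → ends 29
pad 1 to align 2 for mip_level
mip_level at 30 (size 2, align 2) → ends 32
height at 32 (size 8, align 2) → ends 40
width at 40 (size 2, align 2) → ends 42
channels at 42 (size 12, align 2) → ends 54
within Config: b at 8
42 + 8 = 50

50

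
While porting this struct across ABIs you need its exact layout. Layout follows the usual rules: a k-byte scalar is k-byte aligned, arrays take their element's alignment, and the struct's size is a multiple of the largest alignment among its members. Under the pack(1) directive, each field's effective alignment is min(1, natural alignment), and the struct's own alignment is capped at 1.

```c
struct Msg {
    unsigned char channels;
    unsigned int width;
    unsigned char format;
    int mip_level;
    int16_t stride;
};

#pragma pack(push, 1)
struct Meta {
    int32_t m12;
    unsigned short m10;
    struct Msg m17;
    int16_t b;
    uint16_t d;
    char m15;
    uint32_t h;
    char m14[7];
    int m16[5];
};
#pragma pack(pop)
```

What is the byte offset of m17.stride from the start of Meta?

22

Msg: 0..1  channels  (1B, 1-aligned); 1..4  -- padding (3B); 4..8  width  (4B, 4-aligned); 8..9  format  (1B, 1-aligned); 9..12  -- padding (3B); 12..16  mip_level  (4B, 4-aligned); 16..18  stride  (2B, 2-aligned); 18..20  -- tail padding (2B); sizeof = 20, alignof = 4
0..4  m12  (4B, 1-aligned)
4..6  m10  (2B, 1-aligned)
6..26  m17  (20B, 1-aligned)
within Msg: stride at 16
6 + 16 = 22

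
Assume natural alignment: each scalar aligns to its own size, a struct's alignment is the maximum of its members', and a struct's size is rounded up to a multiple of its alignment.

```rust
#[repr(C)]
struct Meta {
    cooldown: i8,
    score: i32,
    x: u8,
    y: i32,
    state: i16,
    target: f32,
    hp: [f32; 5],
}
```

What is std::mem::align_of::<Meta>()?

member alignments: cooldown=1, score=4, x=1, y=4, state=2, target=4, hp=4
max = 4

4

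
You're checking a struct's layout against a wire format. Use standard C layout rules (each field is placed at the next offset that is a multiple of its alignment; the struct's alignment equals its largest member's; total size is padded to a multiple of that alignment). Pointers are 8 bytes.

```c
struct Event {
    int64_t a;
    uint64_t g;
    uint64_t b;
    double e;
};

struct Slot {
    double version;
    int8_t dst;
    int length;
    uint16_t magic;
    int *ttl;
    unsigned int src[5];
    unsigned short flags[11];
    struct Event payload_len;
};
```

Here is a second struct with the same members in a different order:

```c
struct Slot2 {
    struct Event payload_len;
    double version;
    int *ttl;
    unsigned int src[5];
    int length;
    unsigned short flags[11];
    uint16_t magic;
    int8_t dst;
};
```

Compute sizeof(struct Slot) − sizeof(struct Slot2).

8

Event: a at 0 (size 8, align 8) → ends 8; g at 8 (size 8, align 8) → ends 16; b at 16 (size 8, align 8) → ends 24; e at 24 (size 8, align 8) → ends 32; total 32 bytes, alignment 8
version at 0 (size 8, align 8) → ends 8
dst at 8 (size 1, align 1) → ends 9
pad 3 to align 4 for length
length at 12 (size 4, align 4) → ends 16
magic at 16 (size 2, align 2) → ends 18
pad 6 to align 8 for ttl
ttl at 24 (size 8, align 8) → ends 32
src at 32 (size 20, align 4) → ends 52
flags at 52 (size 22, align 2) → ends 74
pad 6 to align 8 for payload_len
payload_len at 80 (size 32, align 8) → ends 112
total 112 bytes, alignment 8
— Slot2 —
payload_len at 0 (size 32, align 8) → ends 32
version at 32 (size 8, align 8) → ends 40
ttl at 40 (size 8, align 8) → ends 48
src at 48 (size 20, align 4) → ends 68
length at 68 (size 4, align 4) → ends 72
flags at 72 (size 22, align 2) → ends 94
magic at 94 (size 2, align 2) → ends 96
dst at 96 (size 1, align 1) → ends 97
tail pad 7 to reach multiple of 8
total 104 bytes, alignment 8
112 − 104 = 8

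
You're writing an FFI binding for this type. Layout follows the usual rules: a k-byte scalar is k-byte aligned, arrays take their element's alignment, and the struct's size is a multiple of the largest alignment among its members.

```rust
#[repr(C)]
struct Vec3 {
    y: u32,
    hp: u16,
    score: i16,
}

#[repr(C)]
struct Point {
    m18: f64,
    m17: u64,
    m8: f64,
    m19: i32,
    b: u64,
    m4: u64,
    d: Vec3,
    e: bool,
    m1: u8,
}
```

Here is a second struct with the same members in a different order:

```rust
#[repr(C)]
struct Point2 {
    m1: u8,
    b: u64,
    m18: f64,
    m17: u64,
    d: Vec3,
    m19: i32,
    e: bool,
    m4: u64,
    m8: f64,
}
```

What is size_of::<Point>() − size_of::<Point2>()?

Vec3: @0: y [4B, align 4] → 4; @4: hp [2B, align 2] → 6; @6: score [2B, align 2] → 8; size 8, align 4
@0: m18 [8B, align 8] → 8
@8: m17 [8B, align 8] → 16
@16: m8 [8B, align 8] → 24
@24: m19 [4B, align 4] → 28
+4 pad (align 8)
@32: b [8B, align 8] → 40
@40: m4 [8B, align 8] → 48
@48: d [8B, align 4] → 56
@56: e [1B, align 1] → 57
@57: m1 [1B, align 1] → 58
+6 tail pad (align 8)
size 64, align 8
— Point2 —
@0: m1 [1B, align 1] → 1
+7 pad (align 8)
@8: b [8B, align 8] → 16
@16: m18 [8B, align 8] → 24
@24: m17 [8B, align 8] → 32
@32: d [8B, align 4] → 40
@40: m19 [4B, align 4] → 44
@44: e [1B, align 1] → 45
+3 pad (align 8)
@48: m4 [8B, align 8] → 56
@56: m8 [8B, align 8] → 64
size 64, align 8
64 − 64 = 0

0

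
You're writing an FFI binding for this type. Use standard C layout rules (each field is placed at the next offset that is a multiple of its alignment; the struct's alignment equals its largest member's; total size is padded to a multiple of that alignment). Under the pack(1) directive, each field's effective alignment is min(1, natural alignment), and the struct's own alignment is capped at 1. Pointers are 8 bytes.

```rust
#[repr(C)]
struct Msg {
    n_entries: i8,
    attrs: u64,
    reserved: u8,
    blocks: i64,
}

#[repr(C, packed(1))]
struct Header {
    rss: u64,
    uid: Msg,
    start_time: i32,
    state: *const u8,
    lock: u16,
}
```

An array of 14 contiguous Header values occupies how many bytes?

Msg: n_entries at 0 (size 1, align 1) → ends 1; pad 7 to align 8 for attrs; attrs at 8 (size 8, align 8) → ends 16; reserved at 16 (size 1, align 1) → ends 17; pad 7 to align 8 for blocks; blocks at 24 (size 8, align 8) → ends 32; total 32 bytes, alignment 8
rss at 0 (size 8, align 1) → ends 8
uid at 8 (size 32, align 1) → ends 40
start_time at 40 (size 4, align 1) → ends 44
state at 44 (size 8, align 1) → ends 52
lock at 52 (size 2, align 1) → ends 54
total 54 bytes, alignment 1
array of 14: 14 × 54 = 756

756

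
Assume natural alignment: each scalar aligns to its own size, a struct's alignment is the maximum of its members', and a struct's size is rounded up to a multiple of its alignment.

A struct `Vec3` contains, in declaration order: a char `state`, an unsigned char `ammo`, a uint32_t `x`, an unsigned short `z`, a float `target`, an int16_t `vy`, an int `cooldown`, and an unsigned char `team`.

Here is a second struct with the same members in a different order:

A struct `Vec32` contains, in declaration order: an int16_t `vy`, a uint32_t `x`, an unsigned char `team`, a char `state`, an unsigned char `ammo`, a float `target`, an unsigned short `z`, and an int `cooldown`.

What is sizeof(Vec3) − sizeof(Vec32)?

0..1  state  (1B, 1-aligned)
1..2  ammo  (1B, 1-aligned)
2..4  -- padding (2B)
4..8  x  (4B, 4-aligned)
8..10  z  (2B, 2-aligned)
10..12  -- padding (2B)
12..16  target  (4B, 4-aligned)
16..18  vy  (2B, 2-aligned)
18..20  -- padding (2B)
20..24  cooldown  (4B, 4-aligned)
24..25  team  (1B, 1-aligned)
25..28  -- tail padding (3B)
sizeof = 28, alignof = 4
— Vec32 —
0..2  vy  (2B, 2-aligned)
2..4  -- padding (2B)
4..8  x  (4B, 4-aligned)
8..9  team  (1B, 1-aligned)
9..10  state  (1B, 1-aligned)
10..11  ammo  (1B, 1-aligned)
11..12  -- padding (1B)
12..16  target  (4B, 4-aligned)
16..18  z  (2B, 2-aligned)
18..20  -- padding (2B)
20..24  cooldown  (4B, 4-aligned)
sizeof = 24, alignof = 4
28 − 24 = 4

4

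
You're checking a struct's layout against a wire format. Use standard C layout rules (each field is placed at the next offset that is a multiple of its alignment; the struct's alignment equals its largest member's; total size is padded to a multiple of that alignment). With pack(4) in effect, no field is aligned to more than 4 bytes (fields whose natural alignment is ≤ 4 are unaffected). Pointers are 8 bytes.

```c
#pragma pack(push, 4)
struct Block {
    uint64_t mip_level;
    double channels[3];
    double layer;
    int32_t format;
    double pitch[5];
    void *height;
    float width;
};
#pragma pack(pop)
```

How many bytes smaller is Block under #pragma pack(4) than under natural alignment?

natural layout:
  0..8  mip_level  (8B, 8-aligned)
  8..32  channels  (24B, 8-aligned)
  32..40  layer  (8B, 8-aligned)
  40..44  format  (4B, 4-aligned)
  44..48  -- padding (4B)
  48..88  pitch  (40B, 8-aligned)
  88..96  height  (8B, 8-aligned)
  96..100  width  (4B, 4-aligned)
  100..104  -- tail padding (4B)
  sizeof = 104, alignof = 8
packed(4) layout:
  0..8  mip_level  (8B, 4-aligned)
  8..32  channels  (24B, 4-aligned)
  32..40  layer  (8B, 4-aligned)
  40..44  format  (4B, 4-aligned)
  44..84  pitch  (40B, 4-aligned)
  84..92  height  (8B, 4-aligned)
  92..96  width  (4B, 4-aligned)
  sizeof = 96, alignof = 4
104 − 96 = 8

8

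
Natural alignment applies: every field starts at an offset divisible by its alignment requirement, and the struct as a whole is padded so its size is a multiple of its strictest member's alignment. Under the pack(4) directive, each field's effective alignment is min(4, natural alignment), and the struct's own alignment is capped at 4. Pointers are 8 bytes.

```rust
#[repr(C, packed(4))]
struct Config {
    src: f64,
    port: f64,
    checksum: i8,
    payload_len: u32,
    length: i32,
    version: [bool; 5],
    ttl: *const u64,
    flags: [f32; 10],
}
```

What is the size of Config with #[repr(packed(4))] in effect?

src at 0 (size 8, align 4) → ends 8
port at 8 (size 8, align 4) → ends 16
checksum at 16 (size 1, align 1) → ends 17
pad 3 to align 4 for payload_len
payload_len at 20 (size 4, align 4) → ends 24
length at 24 (size 4, align 4) → ends 28
version at 28 (size 5, align 1) → ends 33
pad 3 to align 4 for ttl
ttl at 36 (size 8, align 4) → ends 44
flags at 44 (size 40, align 4) → ends 84
total 84 bytes, alignment 4

84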